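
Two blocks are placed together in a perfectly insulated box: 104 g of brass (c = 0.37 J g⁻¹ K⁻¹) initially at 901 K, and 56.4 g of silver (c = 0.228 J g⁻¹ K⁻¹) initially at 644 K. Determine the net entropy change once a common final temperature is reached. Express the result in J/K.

ΔS_total = 0.513 J/K

Energy balance: T_f = (m₁c₁T₁ + m₂c₂T₂)/(m₁c₁ + m₂c₂) = 836.63 K.
ΔS₁ = m₁c₁ ln(T_f/T₁) = 38.48 × ln(836.63/901) = -2.852 J/K.
ΔS₂ = m₂c₂ ln(T_f/T₂) = 12.8592 × ln(836.63/644) = 3.365 J/K.
ΔS_total = -2.852 + 3.365 = 0.513 J/K.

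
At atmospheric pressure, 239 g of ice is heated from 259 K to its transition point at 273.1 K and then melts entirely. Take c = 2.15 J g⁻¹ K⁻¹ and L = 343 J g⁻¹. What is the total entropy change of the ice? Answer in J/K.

ΔS = 327 J/K

Warming step: ΔS₁ = m c ln(T_tr/T_i) = 239 × 2.15 × ln(273.1/259) = 27.24 J/K.
Phase change: ΔS₂ = +mL/T_tr = 239 × 343 / 273.1 = 300.2 J/K.
ΔS_total = (27.24) + (300.2) = 327 J/K.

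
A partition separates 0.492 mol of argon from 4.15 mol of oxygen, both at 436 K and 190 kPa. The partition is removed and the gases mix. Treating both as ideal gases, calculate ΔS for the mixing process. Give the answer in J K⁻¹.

Mole fractions: x_A = 0.492/4.64 = 0.106, x_B = 0.894.
ΔS_mix = −R(n_A ln x_A + n_B ln x_B) = −8.314 × (0.492 ln 0.106 + 4.15 ln 0.894) = 13 J/K.

ΔS_mix = 13 J/K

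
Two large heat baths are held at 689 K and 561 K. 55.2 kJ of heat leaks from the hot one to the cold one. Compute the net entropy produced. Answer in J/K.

ΔS_hot = −Q/T_H = −55200/689 = -80.12 J/K and ΔS_cold = +Q/T_C = 55200/561 = 98.4 J/K.
ΔS_total = -80.12 + 98.4 = 18.3 J/K, positive as the second law requires.

ΔS_total = 18.3 J/K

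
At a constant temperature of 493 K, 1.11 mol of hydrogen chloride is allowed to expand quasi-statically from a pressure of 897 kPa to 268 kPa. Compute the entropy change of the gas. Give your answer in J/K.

For an isothermal ideal gas ΔS_gas = nR ln(P₁/P₂) = 1.11 × 8.314 × ln(897/268) = 11.1 J/K.

ΔS_gas = 11.1 J/K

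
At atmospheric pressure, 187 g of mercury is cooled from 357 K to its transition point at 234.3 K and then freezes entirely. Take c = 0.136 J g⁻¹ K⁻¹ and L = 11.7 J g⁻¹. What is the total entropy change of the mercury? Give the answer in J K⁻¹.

Cooling step: ΔS₁ = m c ln(T_tr/T_i) = 187 × 0.136 × ln(234.3/357) = -10.71 J/K.
Phase change: ΔS₂ = −mL/T_tr = −187 × 11.7 / 234.3 = -9.338 J/K.
ΔS_total = (-10.71) + (-9.338) = -20 J/K.

ΔS = -20 J/K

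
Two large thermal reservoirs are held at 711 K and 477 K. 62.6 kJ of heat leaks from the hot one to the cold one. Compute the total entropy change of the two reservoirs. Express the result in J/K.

ΔS_hot = −Q/T_H = −62600/711 = -88.045 J/K and ΔS_cold = +Q/T_C = 62600/477 = 131.24 J/K.
ΔS_total = -88.045 + 131.24 = 43.2 J/K, positive as the second law requires.

ΔS_total = 43.2 J/K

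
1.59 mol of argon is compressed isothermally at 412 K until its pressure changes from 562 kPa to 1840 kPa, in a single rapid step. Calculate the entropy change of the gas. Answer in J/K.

ΔS_gas = -15.7 J/K

Entropy is a state function, so ΔS_gas depends only on the end states.
For an isothermal ideal gas ΔS_gas = nR ln(P₁/P₂) = 1.59 × 8.314 × ln(562/1840) = -15.7 J/K.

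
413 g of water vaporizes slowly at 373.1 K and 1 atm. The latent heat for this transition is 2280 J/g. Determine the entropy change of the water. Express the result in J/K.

Heat absorbed by the substance: Q = mL = 413 × 2280 = 941640 J.
At constant T, ΔS = Q_rev/T = 941640 / 373.1 = 2520 J/K.

ΔS = 2520 J/K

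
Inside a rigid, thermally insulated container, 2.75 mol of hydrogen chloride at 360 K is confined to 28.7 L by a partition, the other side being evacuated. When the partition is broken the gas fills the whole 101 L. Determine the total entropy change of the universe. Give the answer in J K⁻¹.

No heat is exchanged and no work is done, so the ideal-gas temperature stays constant.
Entropy is a state function; using a reversible isothermal path, ΔS_gas = nR ln(V₂/V₁) = 2.75 × 8.314 × ln(101/28.7) = 28.8 J/K.
The insulated surroundings exchange no heat, so ΔS_surr = 0 and ΔS_universe = ΔS_gas.

ΔS_universe = 28.8 J/K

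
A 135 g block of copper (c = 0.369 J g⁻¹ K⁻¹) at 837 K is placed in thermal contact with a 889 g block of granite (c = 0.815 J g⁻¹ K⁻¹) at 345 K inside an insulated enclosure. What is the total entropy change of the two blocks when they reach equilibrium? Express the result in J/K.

ΔS_total = 23.8 J/K

Energy balance: T_f = (m₁c₁T₁ + m₂c₂T₂)/(m₁c₁ + m₂c₂) = 376.65 K.
ΔS₁ = m₁c₁ ln(T_f/T₁) = 49.815 × ln(376.65/837) = -39.78 J/K.
ΔS₂ = m₂c₂ ln(T_f/T₂) = 724.535 × ln(376.65/345) = 63.6 J/K.
ΔS_total = -39.78 + 63.6 = 23.8 J/K.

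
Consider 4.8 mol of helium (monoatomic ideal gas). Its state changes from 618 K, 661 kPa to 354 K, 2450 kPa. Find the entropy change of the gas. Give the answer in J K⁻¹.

ΔS = nC_p ln(T₂/T₁) − nR ln(P₂/P₁), with C_p = 5R/2 = 20.79 J mol⁻¹ K⁻¹ for a monoatomic ideal gas.
ΔS = 4.8 × [20.79 × ln(354/618) − 8.314 × ln(2450/661)] = -108 J/K.

ΔS = -108 J/K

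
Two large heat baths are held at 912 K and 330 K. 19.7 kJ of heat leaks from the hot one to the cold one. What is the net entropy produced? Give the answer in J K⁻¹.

ΔS_total = 38.1 J/K

ΔS_hot = −Q/T_H = −19700/912 = -21.6 J/K and ΔS_cold = +Q/T_C = 19700/330 = 59.7 J/K.
ΔS_total = -21.6 + 59.7 = 38.1 J/K, positive as the second law requires.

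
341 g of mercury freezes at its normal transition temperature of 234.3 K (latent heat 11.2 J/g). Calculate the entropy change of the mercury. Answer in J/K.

ΔS = -16.3 J/K

Heat released by the substance: Q = −mL = −341 × 11.2 = −3819.2 J.
At constant T, ΔS = Q_rev/T = −3819.2 / 234.3 = -16.3 J/K.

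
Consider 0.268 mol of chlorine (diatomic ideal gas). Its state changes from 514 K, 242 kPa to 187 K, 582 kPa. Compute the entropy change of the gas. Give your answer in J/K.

ΔS = nC_p ln(T₂/T₁) − nR ln(P₂/P₁), with C_p = 7R/2 = 29.1 J mol⁻¹ K⁻¹ for a diatomic ideal gas.
ΔS = 0.268 × [29.1 × ln(187/514) − 8.314 × ln(582/242)] = -9.84 J/K.

ΔS = -9.84 J/K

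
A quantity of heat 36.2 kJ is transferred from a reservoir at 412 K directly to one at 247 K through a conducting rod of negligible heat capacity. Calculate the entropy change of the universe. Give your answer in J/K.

ΔS_hot = −Q/T_H = −36200/412 = -87.86 J/K and ΔS_cold = +Q/T_C = 36200/247 = 146.6 J/K.
ΔS_total = -87.86 + 146.6 = 58.7 J/K, positive as the second law requires.

ΔS_total = 58.7 J/K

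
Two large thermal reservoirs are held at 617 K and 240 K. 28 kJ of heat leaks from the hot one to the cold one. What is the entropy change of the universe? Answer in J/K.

ΔS_hot = −Q/T_H = −28000/617 = -45.38 J/K and ΔS_cold = +Q/T_C = 28000/240 = 116.7 J/K.
ΔS_total = -45.38 + 116.7 = 71.3 J/K, positive as the second law requires.

ΔS_total = 71.3 J/K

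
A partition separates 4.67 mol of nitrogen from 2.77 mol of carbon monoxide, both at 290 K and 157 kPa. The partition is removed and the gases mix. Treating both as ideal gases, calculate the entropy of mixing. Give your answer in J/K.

Mole fractions: x_A = 4.67/7.44 = 0.628, x_B = 0.372.
ΔS_mix = −R(n_A ln x_A + n_B ln x_B) = −8.314 × (4.67 ln 0.628 + 2.77 ln 0.372) = 40.8 J/K.

ΔS_mix = 40.8 J/K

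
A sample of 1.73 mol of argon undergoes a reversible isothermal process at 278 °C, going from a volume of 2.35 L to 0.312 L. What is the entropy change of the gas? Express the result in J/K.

For an isothermal ideal gas ΔS_gas = nR ln(V₂/V₁) = 1.73 × 8.314 × ln(0.312/2.35) = -29 J/K.

ΔS_gas = -29 J/K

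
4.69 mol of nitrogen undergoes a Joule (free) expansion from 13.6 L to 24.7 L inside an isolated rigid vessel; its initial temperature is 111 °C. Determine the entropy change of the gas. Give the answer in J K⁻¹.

No heat is exchanged and no work is done, so the ideal-gas temperature stays constant.
Entropy is a state function; using a reversible isothermal path, ΔS_gas = nR ln(V₂/V₁) = 4.69 × 8.314 × ln(24.7/13.6) = 23.3 J/K.

ΔS_gas = 23.3 J/K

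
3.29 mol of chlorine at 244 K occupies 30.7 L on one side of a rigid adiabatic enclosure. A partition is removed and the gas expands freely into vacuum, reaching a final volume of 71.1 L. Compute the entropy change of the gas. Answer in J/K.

ΔS_gas = 23 J/K

For an ideal gas in free expansion Q = 0 and W = 0, so T is unchanged.
Entropy is a state function; using a reversible isothermal path, ΔS_gas = nR ln(V₂/V₁) = 3.29 × 8.314 × ln(71.1/30.7) = 23 J/K.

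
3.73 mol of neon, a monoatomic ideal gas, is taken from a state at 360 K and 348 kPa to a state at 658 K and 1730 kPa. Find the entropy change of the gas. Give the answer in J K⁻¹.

ΔS = -2.97 J/K

ΔS = nC_p ln(T₂/T₁) − nR ln(P₂/P₁), with C_p = 5R/2 = 20.79 J mol⁻¹ K⁻¹ for a monoatomic ideal gas.
ΔS = 3.73 × [20.79 × ln(658/360) − 8.314 × ln(1730/348)] = -2.97 J/K.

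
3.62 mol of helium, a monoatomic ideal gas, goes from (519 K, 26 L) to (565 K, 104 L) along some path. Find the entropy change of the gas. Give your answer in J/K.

Entropy is a state function: ΔS = nC_V ln(T₂/T₁) + nR ln(V₂/V₁), with C_V = 3R/2 = 12.47 J mol⁻¹ K⁻¹ for a monoatomic ideal gas.
ΔS = 3.62 × [12.47 × ln(565/519) + 8.314 × ln(104/26)] = 45.6 J/K.

ΔS = 45.6 J/K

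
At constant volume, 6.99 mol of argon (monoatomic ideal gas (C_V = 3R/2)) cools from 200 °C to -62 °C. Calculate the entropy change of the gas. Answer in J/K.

ΔS = -70.3 J/K

In kelvin: T₁ = 473.15 K, T₂ = 211.15 K. At constant volume, ΔS = nC_V ln(T₂/T₁) with C_V = 3R/2 = 12.47 J mol⁻¹ K⁻¹.
ΔS = 6.99 × 12.47 × ln(211.15/473.15) = -70.3 J/K.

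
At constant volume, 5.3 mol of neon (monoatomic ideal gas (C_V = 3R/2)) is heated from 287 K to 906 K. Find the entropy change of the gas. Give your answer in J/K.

ΔS = 76 J/K

At constant volume, ΔS = nC_V ln(T₂/T₁) with C_V = 3R/2 = 12.47 J mol⁻¹ K⁻¹.
ΔS = 5.3 × 12.47 × ln(906/287) = 76 J/K.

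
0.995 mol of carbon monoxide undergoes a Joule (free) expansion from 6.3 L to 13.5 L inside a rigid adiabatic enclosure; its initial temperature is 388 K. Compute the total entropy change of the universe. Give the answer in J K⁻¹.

No heat is exchanged and no work is done, so the ideal-gas temperature stays constant.
Entropy is a state function; using a reversible isothermal path, ΔS_gas = nR ln(V₂/V₁) = 0.995 × 8.314 × ln(13.5/6.3) = 6.3 J/K.
The insulated surroundings exchange no heat, so ΔS_surr = 0 and ΔS_universe = ΔS_gas.

ΔS_universe = 6.3 J/K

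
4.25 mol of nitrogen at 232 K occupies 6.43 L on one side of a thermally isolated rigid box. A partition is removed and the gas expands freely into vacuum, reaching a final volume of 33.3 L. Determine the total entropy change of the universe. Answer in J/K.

ΔS_universe = 58.1 J/K

No heat is exchanged and no work is done, so the ideal-gas temperature stays constant.
Entropy is a state function; using a reversible isothermal path, ΔS_gas = nR ln(V₂/V₁) = 4.25 × 8.314 × ln(33.3/6.43) = 58.1 J/K.
The insulated surroundings exchange no heat, so ΔS_surr = 0 and ΔS_universe = ΔS_gas.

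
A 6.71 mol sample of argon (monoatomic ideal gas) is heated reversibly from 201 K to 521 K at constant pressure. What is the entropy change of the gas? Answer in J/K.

ΔS = 133 J/K

At constant pressure, ΔS = nC_p ln(T₂/T₁) with C_p = 5R/2 = 20.79 J mol⁻¹ K⁻¹.
ΔS = 6.71 × 20.79 × ln(521/201) = 133 J/K.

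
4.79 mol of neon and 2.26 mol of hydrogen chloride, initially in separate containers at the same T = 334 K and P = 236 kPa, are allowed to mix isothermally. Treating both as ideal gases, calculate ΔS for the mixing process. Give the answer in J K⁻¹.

ΔS_mix = 36.8 J/K

Mole fractions: x_A = 4.79/7.05 = 0.679, x_B = 0.321.
ΔS_mix = −R(n_A ln x_A + n_B ln x_B) = −8.314 × (4.79 ln 0.679 + 2.26 ln 0.321) = 36.8 J/K.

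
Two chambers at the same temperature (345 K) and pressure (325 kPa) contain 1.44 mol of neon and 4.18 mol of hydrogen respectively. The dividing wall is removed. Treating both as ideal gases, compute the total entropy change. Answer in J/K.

Mole fractions: x_A = 1.44/5.62 = 0.256, x_B = 0.744.
ΔS_mix = −R(n_A ln x_A + n_B ln x_B) = −8.314 × (1.44 ln 0.256 + 4.18 ln 0.744) = 26.6 J/K.

ΔS_mix = 26.6 J/K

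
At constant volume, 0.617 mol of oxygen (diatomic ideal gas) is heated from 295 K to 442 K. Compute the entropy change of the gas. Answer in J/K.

At constant volume, ΔS = nC_V ln(T₂/T₁) with C_V = 5R/2 = 20.79 J mol⁻¹ K⁻¹.
ΔS = 0.617 × 20.79 × ln(442/295) = 5.19 J/K.

ΔS = 5.19 J/K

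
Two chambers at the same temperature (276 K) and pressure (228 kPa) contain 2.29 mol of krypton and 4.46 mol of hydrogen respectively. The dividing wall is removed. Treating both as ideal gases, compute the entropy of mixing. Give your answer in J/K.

Mole fractions: x_A = 2.29/6.75 = 0.339, x_B = 0.661.
ΔS_mix = −R(n_A ln x_A + n_B ln x_B) = −8.314 × (2.29 ln 0.339 + 4.46 ln 0.661) = 35.9 J/K.

ΔS_mix = 35.9 J/K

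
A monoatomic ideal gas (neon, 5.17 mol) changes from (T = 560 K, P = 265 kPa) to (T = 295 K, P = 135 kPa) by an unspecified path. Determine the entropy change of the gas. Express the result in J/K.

ΔS = -39.9 J/K

ΔS = nC_p ln(T₂/T₁) − nR ln(P₂/P₁), with C_p = 5R/2 = 20.79 J mol⁻¹ K⁻¹ for a monoatomic ideal gas.
ΔS = 5.17 × [20.79 × ln(295/560) − 8.314 × ln(135/265)] = -39.9 J/K.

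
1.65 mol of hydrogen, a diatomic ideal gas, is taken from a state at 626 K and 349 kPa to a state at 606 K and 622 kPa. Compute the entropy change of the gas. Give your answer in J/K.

ΔS = nC_p ln(T₂/T₁) − nR ln(P₂/P₁), with C_p = 7R/2 = 29.1 J mol⁻¹ K⁻¹ for a diatomic ideal gas.
ΔS = 1.65 × [29.1 × ln(606/626) − 8.314 × ln(622/349)] = -9.49 J/K.

ΔS = -9.49 J/K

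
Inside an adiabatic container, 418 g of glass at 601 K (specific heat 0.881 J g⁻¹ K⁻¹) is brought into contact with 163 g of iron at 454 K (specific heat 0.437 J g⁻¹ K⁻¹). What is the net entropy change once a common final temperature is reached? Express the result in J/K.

ΔS_total = 2.2 J/K

Energy balance: T_f = (m₁c₁T₁ + m₂c₂T₂)/(m₁c₁ + m₂c₂) = 577.17 K.
ΔS₁ = m₁c₁ ln(T_f/T₁) = 368.258 × ln(577.17/601) = -14.9 J/K.
ΔS₂ = m₂c₂ ln(T_f/T₂) = 71.231 × ln(577.17/454) = 17.1 J/K.
ΔS_total = -14.9 + 17.1 = 2.2 J/K.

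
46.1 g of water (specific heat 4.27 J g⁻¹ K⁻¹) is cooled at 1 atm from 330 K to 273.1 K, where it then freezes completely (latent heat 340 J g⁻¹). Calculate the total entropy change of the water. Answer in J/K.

ΔS = -94.6 J/K

Cooling step: ΔS₁ = m c ln(T_tr/T_i) = 46.1 × 4.27 × ln(273.1/330) = -37.25 J/K.
Phase change: ΔS₂ = −mL/T_tr = −46.1 × 340 / 273.1 = -57.39 J/K.
ΔS_total = (-37.25) + (-57.39) = -94.6 J/K.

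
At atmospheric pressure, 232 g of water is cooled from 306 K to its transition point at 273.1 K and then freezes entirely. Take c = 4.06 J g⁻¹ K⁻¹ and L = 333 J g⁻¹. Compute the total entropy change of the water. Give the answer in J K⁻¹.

ΔS = -390 J/K

Cooling step: ΔS₁ = m c ln(T_tr/T_i) = 232 × 4.06 × ln(273.1/306) = -107.1 J/K.
Phase change: ΔS₂ = −mL/T_tr = −232 × 333 / 273.1 = -282.9 J/K.
ΔS_total = (-107.1) + (-282.9) = -390 J/K.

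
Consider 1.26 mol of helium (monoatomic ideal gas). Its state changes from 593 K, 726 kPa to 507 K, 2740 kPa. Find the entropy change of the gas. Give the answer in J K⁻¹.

ΔS = -18 J/K

ΔS = nC_p ln(T₂/T₁) − nR ln(P₂/P₁), with C_p = 5R/2 = 20.79 J mol⁻¹ K⁻¹ for a monoatomic ideal gas.
ΔS = 1.26 × [20.79 × ln(507/593) − 8.314 × ln(2740/726)] = -18 J/K.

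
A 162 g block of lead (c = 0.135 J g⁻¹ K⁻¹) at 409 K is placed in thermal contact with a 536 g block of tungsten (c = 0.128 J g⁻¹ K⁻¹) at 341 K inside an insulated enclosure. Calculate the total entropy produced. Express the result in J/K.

Energy balance: T_f = (m₁c₁T₁ + m₂c₂T₂)/(m₁c₁ + m₂c₂) = 357.44 K.
ΔS₁ = m₁c₁ ln(T_f/T₁) = 21.87 × ln(357.44/409) = -2.947 J/K.
ΔS₂ = m₂c₂ ln(T_f/T₂) = 68.608 × ln(357.44/341) = 3.23 J/K.
ΔS_total = -2.947 + 3.23 = 0.283 J/K.

ΔS_total = 0.283 J/K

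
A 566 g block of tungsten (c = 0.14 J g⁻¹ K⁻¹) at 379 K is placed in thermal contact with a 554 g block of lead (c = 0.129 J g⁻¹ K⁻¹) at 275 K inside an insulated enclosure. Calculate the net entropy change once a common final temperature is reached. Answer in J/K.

ΔS_total = 1.91 J/K

Energy balance: T_f = (m₁c₁T₁ + m₂c₂T₂)/(m₁c₁ + m₂c₂) = 329.68 K.
ΔS₁ = m₁c₁ ln(T_f/T₁) = 79.24 × ln(329.68/379) = -11.05 J/K.
ΔS₂ = m₂c₂ ln(T_f/T₂) = 71.466 × ln(329.68/275) = 12.96 J/K.
ΔS_total = -11.05 + 12.96 = 1.91 J/K.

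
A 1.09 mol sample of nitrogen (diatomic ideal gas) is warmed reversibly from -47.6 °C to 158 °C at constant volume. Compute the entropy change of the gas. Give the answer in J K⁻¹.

In kelvin: T₁ = 225.55 K, T₂ = 431.15 K. At constant volume, ΔS = nC_V ln(T₂/T₁) with C_V = 5R/2 = 20.79 J mol⁻¹ K⁻¹.
ΔS = 1.09 × 20.79 × ln(431.15/225.55) = 14.7 J/K.

ΔS = 14.7 J/K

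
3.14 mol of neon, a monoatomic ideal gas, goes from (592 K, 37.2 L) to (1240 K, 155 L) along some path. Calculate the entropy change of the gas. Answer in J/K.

ΔS = 66.2 J/K

Entropy is a state function: ΔS = nC_V ln(T₂/T₁) + nR ln(V₂/V₁), with C_V = 3R/2 = 12.47 J mol⁻¹ K⁻¹ for a monoatomic ideal gas.
ΔS = 3.14 × [12.47 × ln(1240/592) + 8.314 × ln(155/37.2)] = 66.2 J/K.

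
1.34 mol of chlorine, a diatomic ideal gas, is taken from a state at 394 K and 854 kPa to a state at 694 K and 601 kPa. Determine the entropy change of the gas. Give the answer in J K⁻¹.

ΔS = nC_p ln(T₂/T₁) − nR ln(P₂/P₁), with C_p = 7R/2 = 29.1 J mol⁻¹ K⁻¹ for a diatomic ideal gas.
ΔS = 1.34 × [29.1 × ln(694/394) − 8.314 × ln(601/854)] = 26 J/K.

ΔS = 26 J/K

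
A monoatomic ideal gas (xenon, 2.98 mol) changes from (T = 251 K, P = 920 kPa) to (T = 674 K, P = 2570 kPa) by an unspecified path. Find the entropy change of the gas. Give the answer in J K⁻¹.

ΔS = 35.7 J/K

ΔS = nC_p ln(T₂/T₁) − nR ln(P₂/P₁), with C_p = 5R/2 = 20.79 J mol⁻¹ K⁻¹ for a monoatomic ideal gas.
ΔS = 2.98 × [20.79 × ln(674/251) − 8.314 × ln(2570/920)] = 35.7 J/K.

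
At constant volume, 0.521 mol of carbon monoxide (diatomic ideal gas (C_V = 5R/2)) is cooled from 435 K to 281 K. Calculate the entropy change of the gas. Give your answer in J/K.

At constant volume, ΔS = nC_V ln(T₂/T₁) with C_V = 5R/2 = 20.79 J mol⁻¹ K⁻¹.
ΔS = 0.521 × 20.79 × ln(281/435) = -4.73 J/K.

ΔS = -4.73 J/K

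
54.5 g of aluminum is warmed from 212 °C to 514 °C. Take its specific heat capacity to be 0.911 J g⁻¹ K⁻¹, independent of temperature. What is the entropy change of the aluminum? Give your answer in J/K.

In kelvin: T₁ = 485.15 K, T₂ = 787.15 K. ΔS = ∫dQ_rev/T = m c ln(T₂/T₁) = 54.5 × 0.911 × ln(787.15/485.15) = 24 J/K.

ΔS = 24 J/K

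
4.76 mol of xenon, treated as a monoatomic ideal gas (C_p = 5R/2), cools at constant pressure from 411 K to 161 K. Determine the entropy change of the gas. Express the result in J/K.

ΔS = -92.7 J/K

At constant pressure, ΔS = nC_p ln(T₂/T₁) with C_p = 5R/2 = 20.79 J mol⁻¹ K⁻¹.
ΔS = 4.76 × 20.79 × ln(161/411) = -92.7 J/K.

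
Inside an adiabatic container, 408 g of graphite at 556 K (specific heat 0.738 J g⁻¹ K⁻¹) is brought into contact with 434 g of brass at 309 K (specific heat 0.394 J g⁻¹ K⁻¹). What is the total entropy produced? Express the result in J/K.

Energy balance: T_f = (m₁c₁T₁ + m₂c₂T₂)/(m₁c₁ + m₂c₂) = 466.54 K.
ΔS₁ = m₁c₁ ln(T_f/T₁) = 301.104 × ln(466.54/556) = -52.82 J/K.
ΔS₂ = m₂c₂ ln(T_f/T₂) = 170.996 × ln(466.54/309) = 70.45 J/K.
ΔS_total = -52.82 + 70.45 = 17.6 J/K.

ΔS_total = 17.6 J/K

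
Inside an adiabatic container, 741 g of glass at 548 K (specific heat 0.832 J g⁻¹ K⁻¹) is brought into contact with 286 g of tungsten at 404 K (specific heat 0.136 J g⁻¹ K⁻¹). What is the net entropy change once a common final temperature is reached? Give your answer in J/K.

Energy balance: T_f = (m₁c₁T₁ + m₂c₂T₂)/(m₁c₁ + m₂c₂) = 539.45 K.
ΔS₁ = m₁c₁ ln(T_f/T₁) = 616.512 × ln(539.45/548) = -9.69 J/K.
ΔS₂ = m₂c₂ ln(T_f/T₂) = 38.896 × ln(539.45/404) = 11.25 J/K.
ΔS_total = -9.69 + 11.25 = 1.56 J/K.

ΔS_total = 1.56 J/K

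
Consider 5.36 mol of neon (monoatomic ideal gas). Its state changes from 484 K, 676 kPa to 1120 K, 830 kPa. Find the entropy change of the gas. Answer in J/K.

ΔS = 84.3 J/K

ΔS = nC_p ln(T₂/T₁) − nR ln(P₂/P₁), with C_p = 5R/2 = 20.79 J mol⁻¹ K⁻¹ for a monoatomic ideal gas.
ΔS = 5.36 × [20.79 × ln(1120/484) − 8.314 × ln(830/676)] = 84.3 J/K.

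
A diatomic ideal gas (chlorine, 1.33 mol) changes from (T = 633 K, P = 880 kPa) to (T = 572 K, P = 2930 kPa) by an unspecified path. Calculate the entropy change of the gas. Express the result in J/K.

ΔS = -17.2 J/K

ΔS = nC_p ln(T₂/T₁) − nR ln(P₂/P₁), with C_p = 7R/2 = 29.1 J mol⁻¹ K⁻¹ for a diatomic ideal gas.
ΔS = 1.33 × [29.1 × ln(572/633) − 8.314 × ln(2930/880)] = -17.2 J/K.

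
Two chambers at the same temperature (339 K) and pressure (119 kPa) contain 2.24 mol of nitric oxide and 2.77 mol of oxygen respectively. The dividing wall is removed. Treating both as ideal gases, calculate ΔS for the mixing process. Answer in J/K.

ΔS_mix = 28.6 J/K

Mole fractions: x_A = 2.24/5.01 = 0.447, x_B = 0.553.
ΔS_mix = −R(n_A ln x_A + n_B ln x_B) = −8.314 × (2.24 ln 0.447 + 2.77 ln 0.553) = 28.6 J/K.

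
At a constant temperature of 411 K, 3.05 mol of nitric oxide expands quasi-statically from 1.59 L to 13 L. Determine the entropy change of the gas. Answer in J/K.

ΔS_gas = 53.3 J/K

For an isothermal ideal gas ΔS_gas = nR ln(V₂/V₁) = 3.05 × 8.314 × ln(13/1.59) = 53.3 J/K.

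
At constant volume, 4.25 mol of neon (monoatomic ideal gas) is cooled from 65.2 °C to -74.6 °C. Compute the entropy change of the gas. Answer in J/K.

In kelvin: T₁ = 338.35 K, T₂ = 198.55 K. At constant volume, ΔS = nC_V ln(T₂/T₁) with C_V = 3R/2 = 12.47 J mol⁻¹ K⁻¹.
ΔS = 4.25 × 12.47 × ln(198.55/338.35) = -28.3 J/K.

ΔS = -28.3 J/K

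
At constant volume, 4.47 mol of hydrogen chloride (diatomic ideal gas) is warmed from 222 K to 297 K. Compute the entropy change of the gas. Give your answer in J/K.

At constant volume, ΔS = nC_V ln(T₂/T₁) with C_V = 5R/2 = 20.79 J mol⁻¹ K⁻¹.
ΔS = 4.47 × 20.79 × ln(297/222) = 27 J/K.

ΔS = 27 J/K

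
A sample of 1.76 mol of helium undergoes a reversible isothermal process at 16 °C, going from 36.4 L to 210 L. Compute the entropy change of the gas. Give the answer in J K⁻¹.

For an isothermal ideal gas ΔS_gas = nR ln(V₂/V₁) = 1.76 × 8.314 × ln(210/36.4) = 25.6 J/K.

ΔS_gas = 25.6 J/K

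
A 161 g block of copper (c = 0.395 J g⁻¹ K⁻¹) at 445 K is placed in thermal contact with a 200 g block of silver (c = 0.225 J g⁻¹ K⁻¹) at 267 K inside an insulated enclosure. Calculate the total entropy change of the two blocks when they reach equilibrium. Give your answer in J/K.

ΔS_total = 3.31 J/K

Energy balance: T_f = (m₁c₁T₁ + m₂c₂T₂)/(m₁c₁ + m₂c₂) = 371.24 K.
ΔS₁ = m₁c₁ ln(T_f/T₁) = 63.595 × ln(371.24/445) = -11.525 J/K.
ΔS₂ = m₂c₂ ln(T_f/T₂) = 45 × ln(371.24/267) = 14.832 J/K.
ΔS_total = -11.525 + 14.832 = 3.31 J/K.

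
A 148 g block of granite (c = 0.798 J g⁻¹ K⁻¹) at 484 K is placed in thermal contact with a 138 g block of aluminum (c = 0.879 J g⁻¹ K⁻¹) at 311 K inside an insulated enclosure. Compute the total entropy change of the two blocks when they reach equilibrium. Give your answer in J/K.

ΔS_total = 5.82 J/K

Energy balance: T_f = (m₁c₁T₁ + m₂c₂T₂)/(m₁c₁ + m₂c₂) = 396.34 K.
ΔS₁ = m₁c₁ ln(T_f/T₁) = 118.104 × ln(396.34/484) = -23.597 J/K.
ΔS₂ = m₂c₂ ln(T_f/T₂) = 121.302 × ln(396.34/311) = 29.415 J/K.
ΔS_total = -23.597 + 29.415 = 5.82 J/K.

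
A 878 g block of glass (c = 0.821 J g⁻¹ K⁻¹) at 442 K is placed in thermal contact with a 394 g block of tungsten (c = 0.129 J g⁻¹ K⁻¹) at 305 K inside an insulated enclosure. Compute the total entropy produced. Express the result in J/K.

ΔS_total = 2.94 J/K

Energy balance: T_f = (m₁c₁T₁ + m₂c₂T₂)/(m₁c₁ + m₂c₂) = 432.98 K.
ΔS₁ = m₁c₁ ln(T_f/T₁) = 720.838 × ln(432.98/442) = -14.87 J/K.
ΔS₂ = m₂c₂ ln(T_f/T₂) = 50.826 × ln(432.98/305) = 17.81 J/K.
ΔS_total = -14.87 + 17.81 = 2.94 J/K.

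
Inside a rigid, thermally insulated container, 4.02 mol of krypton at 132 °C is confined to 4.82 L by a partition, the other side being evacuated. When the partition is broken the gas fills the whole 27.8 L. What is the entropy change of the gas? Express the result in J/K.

ΔS_gas = 58.6 J/K

No heat is exchanged and no work is done, so the ideal-gas temperature stays constant.
Entropy is a state function; using a reversible isothermal path, ΔS_gas = nR ln(V₂/V₁) = 4.02 × 8.314 × ln(27.8/4.82) = 58.6 J/K.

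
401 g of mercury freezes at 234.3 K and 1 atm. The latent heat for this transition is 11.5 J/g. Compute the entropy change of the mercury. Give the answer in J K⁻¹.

ΔS = -19.7 J/K

Heat released by the substance: Q = −mL = −401 × 11.5 = −4611.5 J.
At constant T, ΔS = Q_rev/T = −4611.5 / 234.3 = -19.7 J/K.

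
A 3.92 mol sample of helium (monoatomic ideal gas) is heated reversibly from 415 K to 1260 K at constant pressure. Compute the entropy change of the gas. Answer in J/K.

ΔS = 90.5 J/K

At constant pressure, ΔS = nC_p ln(T₂/T₁) with C_p = 5R/2 = 20.79 J mol⁻¹ K⁻¹.
ΔS = 3.92 × 20.79 × ln(1260/415) = 90.5 J/K.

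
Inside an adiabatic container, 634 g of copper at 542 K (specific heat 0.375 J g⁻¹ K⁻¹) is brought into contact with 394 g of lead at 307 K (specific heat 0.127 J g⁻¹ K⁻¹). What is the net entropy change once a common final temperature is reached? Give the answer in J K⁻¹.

Energy balance: T_f = (m₁c₁T₁ + m₂c₂T₂)/(m₁c₁ + m₂c₂) = 501.14 K.
ΔS₁ = m₁c₁ ln(T_f/T₁) = 237.75 × ln(501.14/542) = -18.63 J/K.
ΔS₂ = m₂c₂ ln(T_f/T₂) = 50.038 × ln(501.14/307) = 24.52 J/K.
ΔS_total = -18.63 + 24.52 = 5.89 J/K.

ΔS_total = 5.89 J/K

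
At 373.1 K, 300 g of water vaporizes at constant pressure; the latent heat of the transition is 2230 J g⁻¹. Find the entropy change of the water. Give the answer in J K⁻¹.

ΔS = 1790 J/K

Heat absorbed by the substance: Q = mL = 300 × 2230 = 669000 J.
At constant T, ΔS = Q_rev/T = 669000 / 373.1 = 1790 J/K.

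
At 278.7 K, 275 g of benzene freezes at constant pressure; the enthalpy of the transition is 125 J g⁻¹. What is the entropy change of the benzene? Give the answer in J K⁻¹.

Heat released by the substance: Q = −mL = −275 × 125 = −34375 J.
At constant T, ΔS = Q_rev/T = −34375 / 278.7 = -123 J/K.

ΔS = -123 J/K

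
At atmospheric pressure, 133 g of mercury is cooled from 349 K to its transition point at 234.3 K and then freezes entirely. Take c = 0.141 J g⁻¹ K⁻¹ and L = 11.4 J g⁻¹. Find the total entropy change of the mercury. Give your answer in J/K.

ΔS = -13.9 J/K

Cooling step: ΔS₁ = m c ln(T_tr/T_i) = 133 × 0.141 × ln(234.3/349) = -7.472 J/K.
Phase change: ΔS₂ = −mL/T_tr = −133 × 11.4 / 234.3 = -6.471 J/K.
ΔS_total = (-7.472) + (-6.471) = -13.9 J/K.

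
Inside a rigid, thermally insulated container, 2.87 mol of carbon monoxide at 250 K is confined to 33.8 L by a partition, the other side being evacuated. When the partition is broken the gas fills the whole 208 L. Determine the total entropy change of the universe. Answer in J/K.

No heat is exchanged and no work is done, so the ideal-gas temperature stays constant.
Entropy is a state function; using a reversible isothermal path, ΔS_gas = nR ln(V₂/V₁) = 2.87 × 8.314 × ln(208/33.8) = 43.4 J/K.
The insulated surroundings exchange no heat, so ΔS_surr = 0 and ΔS_universe = ΔS_gas.

ΔS_universe = 43.4 J/K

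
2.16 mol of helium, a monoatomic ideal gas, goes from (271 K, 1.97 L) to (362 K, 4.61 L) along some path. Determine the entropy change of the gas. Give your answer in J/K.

Entropy is a state function: ΔS = nC_V ln(T₂/T₁) + nR ln(V₂/V₁), with C_V = 3R/2 = 12.47 J mol⁻¹ K⁻¹ for a monoatomic ideal gas.
ΔS = 2.16 × [12.47 × ln(362/271) + 8.314 × ln(4.61/1.97)] = 23.1 J/K.

ΔS = 23.1 J/K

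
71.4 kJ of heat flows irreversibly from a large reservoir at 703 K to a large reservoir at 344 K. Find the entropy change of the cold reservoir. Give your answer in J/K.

ΔS_cold = 208 J/K

The cold reservoir gains heat Q, so ΔS_cold = +Q/T_C = 71400/344 = 208 J/K.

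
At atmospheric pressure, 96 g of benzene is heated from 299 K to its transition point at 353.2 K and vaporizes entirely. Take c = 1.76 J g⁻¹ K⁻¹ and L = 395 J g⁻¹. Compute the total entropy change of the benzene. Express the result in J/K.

ΔS = 136 J/K

Warming step: ΔS₁ = m c ln(T_tr/T_i) = 96 × 1.76 × ln(353.2/299) = 28.15 J/K.
Phase change: ΔS₂ = +mL/T_tr = 96 × 395 / 353.2 = 107.4 J/K.
ΔS_total = (28.15) + (107.4) = 136 J/K.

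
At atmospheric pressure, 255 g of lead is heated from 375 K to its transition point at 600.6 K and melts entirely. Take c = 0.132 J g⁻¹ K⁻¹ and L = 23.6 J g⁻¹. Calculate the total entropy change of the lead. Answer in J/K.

Warming step: ΔS₁ = m c ln(T_tr/T_i) = 255 × 0.132 × ln(600.6/375) = 15.85 J/K.
Phase change: ΔS₂ = +mL/T_tr = 255 × 23.6 / 600.6 = 10.02 J/K.
ΔS_total = (15.85) + (10.02) = 25.9 J/K.

ΔS = 25.9 J/K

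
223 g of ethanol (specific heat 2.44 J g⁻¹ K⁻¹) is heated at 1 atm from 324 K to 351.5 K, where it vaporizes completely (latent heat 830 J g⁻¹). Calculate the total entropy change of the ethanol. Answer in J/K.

ΔS = 571 J/K

Warming step: ΔS₁ = m c ln(T_tr/T_i) = 223 × 2.44 × ln(351.5/324) = 44.33 J/K.
Phase change: ΔS₂ = +mL/T_tr = 223 × 830 / 351.5 = 526.6 J/K.
ΔS_total = (44.33) + (526.6) = 571 J/K.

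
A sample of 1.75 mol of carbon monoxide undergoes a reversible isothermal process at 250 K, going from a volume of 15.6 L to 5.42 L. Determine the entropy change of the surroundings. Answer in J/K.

For an isothermal ideal gas ΔS_gas = nR ln(V₂/V₁) = 1.75 × 8.314 × ln(5.42/15.6) = -15.4 J/K.
The process is reversible, so ΔS_surr = −ΔS_gas = 15.4 J/K and ΔS_universe = 0.

ΔS_surr = 15.4 J/K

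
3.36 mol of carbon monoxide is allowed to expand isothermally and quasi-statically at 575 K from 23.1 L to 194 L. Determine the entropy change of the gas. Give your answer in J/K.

For an isothermal ideal gas ΔS_gas = nR ln(V₂/V₁) = 3.36 × 8.314 × ln(194/23.1) = 59.4 J/K.

ΔS_gas = 59.4 J/K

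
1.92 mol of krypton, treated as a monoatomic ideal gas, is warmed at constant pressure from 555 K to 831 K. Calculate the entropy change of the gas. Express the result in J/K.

ΔS = 16.1 J/K

At constant pressure, ΔS = nC_p ln(T₂/T₁) with C_p = 5R/2 = 20.79 J mol⁻¹ K⁻¹.
ΔS = 1.92 × 20.79 × ln(831/555) = 16.1 J/K.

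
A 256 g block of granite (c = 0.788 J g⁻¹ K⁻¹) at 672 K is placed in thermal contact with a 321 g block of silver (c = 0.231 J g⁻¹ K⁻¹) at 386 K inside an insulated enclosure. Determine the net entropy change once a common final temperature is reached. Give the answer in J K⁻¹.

ΔS_total = 7.6 J/K

Energy balance: T_f = (m₁c₁T₁ + m₂c₂T₂)/(m₁c₁ + m₂c₂) = 595.13 K.
ΔS₁ = m₁c₁ ln(T_f/T₁) = 201.728 × ln(595.13/672) = -24.506 J/K.
ΔS₂ = m₂c₂ ln(T_f/T₂) = 74.151 × ln(595.13/386) = 32.103 J/K.
ΔS_total = -24.506 + 32.103 = 7.6 J/K.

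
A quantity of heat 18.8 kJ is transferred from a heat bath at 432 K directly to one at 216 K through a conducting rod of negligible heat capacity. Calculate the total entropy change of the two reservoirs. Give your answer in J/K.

ΔS_total = 43.5 J/K

ΔS_hot = −Q/T_H = −18800/432 = -43.52 J/K and ΔS_cold = +Q/T_C = 18800/216 = 87.04 J/K.
ΔS_total = -43.52 + 87.04 = 43.5 J/K, positive as the second law requires.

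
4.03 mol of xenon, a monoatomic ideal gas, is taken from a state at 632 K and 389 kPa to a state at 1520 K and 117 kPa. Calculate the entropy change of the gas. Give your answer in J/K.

ΔS = 114 J/K

ΔS = nC_p ln(T₂/T₁) − nR ln(P₂/P₁), with C_p = 5R/2 = 20.79 J mol⁻¹ K⁻¹ for a monoatomic ideal gas.
ΔS = 4.03 × [20.79 × ln(1520/632) − 8.314 × ln(117/389)] = 114 J/K.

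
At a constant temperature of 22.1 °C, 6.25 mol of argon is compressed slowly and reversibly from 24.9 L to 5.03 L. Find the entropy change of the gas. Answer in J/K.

ΔS_gas = -83.1 J/K

For an isothermal ideal gas ΔS_gas = nR ln(V₂/V₁) = 6.25 × 8.314 × ln(5.03/24.9) = -83.1 J/K.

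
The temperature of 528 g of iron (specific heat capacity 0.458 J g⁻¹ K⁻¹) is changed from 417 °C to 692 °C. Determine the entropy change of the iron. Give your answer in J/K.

In kelvin: T₁ = 690.15 K, T₂ = 965.15 K. ΔS = ∫dQ_rev/T = m c ln(T₂/T₁) = 528 × 0.458 × ln(965.15/690.15) = 81.1 J/K.

ΔS = 81.1 J/K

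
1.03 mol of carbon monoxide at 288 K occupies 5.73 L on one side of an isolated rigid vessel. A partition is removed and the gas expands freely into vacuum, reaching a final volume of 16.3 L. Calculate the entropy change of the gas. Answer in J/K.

No heat is exchanged and no work is done, so the ideal-gas temperature stays constant.
Entropy is a state function; using a reversible isothermal path, ΔS_gas = nR ln(V₂/V₁) = 1.03 × 8.314 × ln(16.3/5.73) = 8.95 J/K.

ΔS_gas = 8.95 J/K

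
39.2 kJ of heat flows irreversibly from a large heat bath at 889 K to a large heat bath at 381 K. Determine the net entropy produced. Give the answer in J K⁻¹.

ΔS_hot = −Q/T_H = −39200/889 = -44.09 J/K and ΔS_cold = +Q/T_C = 39200/381 = 102.9 J/K.
ΔS_total = -44.09 + 102.9 = 58.8 J/K, positive as the second law requires.

ΔS_total = 58.8 J/K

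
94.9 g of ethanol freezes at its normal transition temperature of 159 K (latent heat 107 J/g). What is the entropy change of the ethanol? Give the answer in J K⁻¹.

ΔS = -63.9 J/K

Heat released by the substance: Q = −mL = −94.9 × 107 = −10154.3 J.
At constant T, ΔS = Q_rev/T = −10154.3 / 159 = -63.9 J/K.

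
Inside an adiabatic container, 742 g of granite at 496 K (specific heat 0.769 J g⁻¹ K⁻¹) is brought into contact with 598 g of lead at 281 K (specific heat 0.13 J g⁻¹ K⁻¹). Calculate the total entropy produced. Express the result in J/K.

ΔS_total = 9.57 J/K

Energy balance: T_f = (m₁c₁T₁ + m₂c₂T₂)/(m₁c₁ + m₂c₂) = 470.22 K.
ΔS₁ = m₁c₁ ln(T_f/T₁) = 570.598 × ln(470.22/496) = -30.456 J/K.
ΔS₂ = m₂c₂ ln(T_f/T₂) = 77.74 × ln(470.22/281) = 40.024 J/K.
ΔS_total = -30.456 + 40.024 = 9.57 J/K.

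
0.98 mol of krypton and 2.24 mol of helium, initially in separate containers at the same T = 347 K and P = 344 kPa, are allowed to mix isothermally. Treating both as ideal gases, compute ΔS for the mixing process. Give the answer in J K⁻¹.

ΔS_mix = 16.5 J/K

Mole fractions: x_A = 0.98/3.22 = 0.304, x_B = 0.696.
ΔS_mix = −R(n_A ln x_A + n_B ln x_B) = −8.314 × (0.98 ln 0.304 + 2.24 ln 0.696) = 16.5 J/K.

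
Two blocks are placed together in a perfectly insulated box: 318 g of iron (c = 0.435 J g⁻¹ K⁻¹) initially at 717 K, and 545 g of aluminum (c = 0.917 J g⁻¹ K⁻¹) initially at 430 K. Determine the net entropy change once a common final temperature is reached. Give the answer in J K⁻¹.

ΔS_total = 15.5 J/K

Energy balance: T_f = (m₁c₁T₁ + m₂c₂T₂)/(m₁c₁ + m₂c₂) = 492.22 K.
ΔS₁ = m₁c₁ ln(T_f/T₁) = 138.33 × ln(492.22/717) = -52.03 J/K.
ΔS₂ = m₂c₂ ln(T_f/T₂) = 499.765 × ln(492.22/430) = 67.54 J/K.
ΔS_total = -52.03 + 67.54 = 15.5 J/K.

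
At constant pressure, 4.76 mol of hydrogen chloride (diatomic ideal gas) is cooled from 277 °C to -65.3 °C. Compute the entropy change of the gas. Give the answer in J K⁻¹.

ΔS = -135 J/K

In kelvin: T₁ = 550.15 K, T₂ = 207.85 K. At constant pressure, ΔS = nC_p ln(T₂/T₁) with C_p = 7R/2 = 29.1 J mol⁻¹ K⁻¹.
ΔS = 4.76 × 29.1 × ln(207.85/550.15) = -135 J/K.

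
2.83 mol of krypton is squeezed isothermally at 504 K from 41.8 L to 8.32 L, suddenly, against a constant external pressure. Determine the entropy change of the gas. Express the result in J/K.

ΔS_gas = -38 J/K

Entropy is a state function, so ΔS_gas depends only on the end states.
For an isothermal ideal gas ΔS_gas = nR ln(V₂/V₁) = 2.83 × 8.314 × ln(8.32/41.8) = -38 J/K.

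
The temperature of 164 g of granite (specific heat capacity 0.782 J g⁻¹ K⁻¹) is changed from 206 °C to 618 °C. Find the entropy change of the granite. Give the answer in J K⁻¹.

ΔS = 79.6 J/K

In kelvin: T₁ = 479.15 K, T₂ = 891.15 K. ΔS = ∫dQ_rev/T = m c ln(T₂/T₁) = 164 × 0.782 × ln(891.15/479.15) = 79.6 J/K.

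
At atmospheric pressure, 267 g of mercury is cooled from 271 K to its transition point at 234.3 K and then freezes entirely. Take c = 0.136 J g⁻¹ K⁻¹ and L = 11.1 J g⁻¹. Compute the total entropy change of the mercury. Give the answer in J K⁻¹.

ΔS = -17.9 J/K

Cooling step: ΔS₁ = m c ln(T_tr/T_i) = 267 × 0.136 × ln(234.3/271) = -5.284 J/K.
Phase change: ΔS₂ = −mL/T_tr = −267 × 11.1 / 234.3 = -12.65 J/K.
ΔS_total = (-5.284) + (-12.65) = -17.9 J/K.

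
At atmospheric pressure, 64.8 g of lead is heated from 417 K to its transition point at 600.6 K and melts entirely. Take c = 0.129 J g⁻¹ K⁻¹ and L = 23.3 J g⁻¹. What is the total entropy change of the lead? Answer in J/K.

Warming step: ΔS₁ = m c ln(T_tr/T_i) = 64.8 × 0.129 × ln(600.6/417) = 3.05 J/K.
Phase change: ΔS₂ = +mL/T_tr = 64.8 × 23.3 / 600.6 = 2.514 J/K.
ΔS_total = (3.05) + (2.514) = 5.56 J/K.

ΔS = 5.56 J/K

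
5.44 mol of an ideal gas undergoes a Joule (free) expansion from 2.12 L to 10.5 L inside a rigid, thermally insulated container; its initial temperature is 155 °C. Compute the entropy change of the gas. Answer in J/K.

ΔS_gas = 72.4 J/K

No heat is exchanged and no work is done, so the ideal-gas temperature stays constant.
Entropy is a state function; using a reversible isothermal path, ΔS_gas = nR ln(V₂/V₁) = 5.44 × 8.314 × ln(10.5/2.12) = 72.4 J/K.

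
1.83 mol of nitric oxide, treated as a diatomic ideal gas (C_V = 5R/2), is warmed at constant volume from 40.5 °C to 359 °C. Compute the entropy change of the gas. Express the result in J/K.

In kelvin: T₁ = 313.65 K, T₂ = 632.15 K. At constant volume, ΔS = nC_V ln(T₂/T₁) with C_V = 5R/2 = 20.79 J mol⁻¹ K⁻¹.
ΔS = 1.83 × 20.79 × ln(632.15/313.65) = 26.7 J/K.

ΔS = 26.7 J/K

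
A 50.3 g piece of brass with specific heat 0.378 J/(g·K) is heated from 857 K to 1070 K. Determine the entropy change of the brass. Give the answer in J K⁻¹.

ΔS = 4.22 J/K

ΔS = ∫dQ_rev/T = m c ln(T₂/T₁) = 50.3 × 0.378 × ln(1070/857) = 4.22 J/K.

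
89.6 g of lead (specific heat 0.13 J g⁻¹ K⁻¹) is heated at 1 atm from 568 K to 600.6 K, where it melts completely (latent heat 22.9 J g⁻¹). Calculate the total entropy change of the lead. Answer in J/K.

Warming step: ΔS₁ = m c ln(T_tr/T_i) = 89.6 × 0.13 × ln(600.6/568) = 0.65 J/K.
Phase change: ΔS₂ = +mL/T_tr = 89.6 × 22.9 / 600.6 = 3.416 J/K.
ΔS_total = (0.65) + (3.416) = 4.07 J/K.

ΔS = 4.07 J/K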